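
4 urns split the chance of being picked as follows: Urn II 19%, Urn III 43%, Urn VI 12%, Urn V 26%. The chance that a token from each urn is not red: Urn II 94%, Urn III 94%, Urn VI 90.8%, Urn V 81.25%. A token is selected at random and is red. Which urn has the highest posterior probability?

Urn V

Taking complements, P(red | each) = Urn II 0.06, Urn III 0.06, Urn VI 0.092, Urn V 0.1875.
Unnormalized posteriors (prior × likelihood):
  Urn II: 0.19 × 0.06 = 0.0114
  Urn III: 0.43 × 0.06 = 0.0258
  Urn VI: 0.12 × 0.092 = 0.01104
  Urn V: 0.26 × 0.1875 = 0.04875
Sum = 0.09699.
Largest term belongs to Urn V, so Urn V is most probable.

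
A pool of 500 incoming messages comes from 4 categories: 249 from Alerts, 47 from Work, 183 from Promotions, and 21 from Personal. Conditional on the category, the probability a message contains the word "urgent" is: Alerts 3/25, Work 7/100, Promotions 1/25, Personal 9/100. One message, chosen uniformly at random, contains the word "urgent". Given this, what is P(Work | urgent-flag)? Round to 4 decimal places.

By Bayes' rule, posterior ∝ prior × likelihood:
  Alerts: 0.498 × 0.12 = 0.05976
  Work: 0.094 × 0.07 = 0.00658
  Promotions: 0.366 × 0.04 = 0.01464
  Personal: 0.042 × 0.09 = 0.00378
Normalizing constant = 0.08476.
P(Work | evidence) = 0.00658 / 0.08476 ≈ 0.0776.

0.0776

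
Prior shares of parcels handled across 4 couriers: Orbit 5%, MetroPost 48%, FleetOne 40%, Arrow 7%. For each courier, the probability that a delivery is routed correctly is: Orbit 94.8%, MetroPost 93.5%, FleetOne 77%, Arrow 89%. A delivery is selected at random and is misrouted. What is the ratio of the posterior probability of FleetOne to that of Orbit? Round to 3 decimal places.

35.385

Taking complements, P(misrouted | each) = Orbit 0.052, MetroPost 0.065, FleetOne 0.23, Arrow 0.11.
Prior × likelihood for each hypothesis:
  Orbit: 0.05 × 0.052 = 0.0026
  MetroPost: 0.48 × 0.065 = 0.0312
  FleetOne: 0.4 × 0.23 = 0.092
  Arrow: 0.07 × 0.11 = 0.0077
Sum = 0.1335.
The ratio is 0.092 / 0.0026 (the normalizer cancels) = 35.385.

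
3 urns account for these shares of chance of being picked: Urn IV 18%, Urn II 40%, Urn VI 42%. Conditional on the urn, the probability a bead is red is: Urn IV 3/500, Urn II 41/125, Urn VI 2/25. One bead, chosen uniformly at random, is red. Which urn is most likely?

Urn II

Unnormalized posteriors (prior × likelihood):
  Urn IV: 0.18 × 0.006 = 0.00108
  Urn II: 0.4 × 0.328 = 0.1312
  Urn VI: 0.42 × 0.08 = 0.0336
Sum = 0.16588.
Largest term belongs to Urn II, so Urn II is most probable.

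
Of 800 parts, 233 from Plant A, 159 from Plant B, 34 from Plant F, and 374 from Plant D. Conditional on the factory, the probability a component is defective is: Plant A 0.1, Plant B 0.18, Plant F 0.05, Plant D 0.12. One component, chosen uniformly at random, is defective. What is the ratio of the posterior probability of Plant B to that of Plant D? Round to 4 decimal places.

0.6377

Unnormalized posteriors (prior × likelihood):
  Plant A: 0.29125 × 0.1 = 0.029125
  Plant B: 0.19875 × 0.18 = 0.035775
  Plant F: 0.0425 × 0.05 = 0.002125
  Plant D: 0.4675 × 0.12 = 0.0561
Total = 0.123125.
The ratio is 0.035775 / 0.0561 (the normalizer cancels) = 0.6377.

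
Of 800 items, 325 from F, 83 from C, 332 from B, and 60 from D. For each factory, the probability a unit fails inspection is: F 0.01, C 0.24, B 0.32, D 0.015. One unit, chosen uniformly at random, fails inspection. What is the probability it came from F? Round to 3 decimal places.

0.025

Prior × likelihood for each hypothesis:
  F: 0.40625 × 0.01 = 0.0040625
  C: 0.10375 × 0.24 = 0.0249
  B: 0.415 × 0.32 = 0.1328
  D: 0.075 × 0.015 = 0.001125
Total = 0.1628875.
P(F | evidence) = 0.0040625 / 0.1628875 ≈ 0.025.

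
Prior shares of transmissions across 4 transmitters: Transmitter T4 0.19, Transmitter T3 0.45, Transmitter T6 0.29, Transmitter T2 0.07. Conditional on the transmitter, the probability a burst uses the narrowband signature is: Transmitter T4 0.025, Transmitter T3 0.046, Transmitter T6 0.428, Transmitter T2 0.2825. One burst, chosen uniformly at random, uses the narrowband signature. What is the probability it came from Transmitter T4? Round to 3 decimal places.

0.028

Unnormalized posteriors (prior × likelihood):
  Transmitter T4: 0.19 × 0.025 = 0.00475
  Transmitter T3: 0.45 × 0.046 = 0.0207
  Transmitter T6: 0.29 × 0.428 = 0.12412
  Transmitter T2: 0.07 × 0.2825 = 0.019775
Total = 0.169345.
P(Transmitter T4 | evidence) = 0.00475 / 0.169345 ≈ 0.028.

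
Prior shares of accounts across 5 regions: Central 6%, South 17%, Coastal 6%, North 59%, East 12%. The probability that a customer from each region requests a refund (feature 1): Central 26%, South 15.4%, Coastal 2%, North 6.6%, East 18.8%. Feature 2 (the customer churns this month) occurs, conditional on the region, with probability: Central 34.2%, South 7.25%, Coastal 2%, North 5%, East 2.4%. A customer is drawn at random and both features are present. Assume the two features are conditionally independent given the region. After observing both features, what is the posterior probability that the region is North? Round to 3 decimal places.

By Bayes' rule, posterior ∝ prior × likelihood:
  Central: 0.06 × 0.26 × 0.342 = 0.0053352
  South: 0.17 × 0.154 × 0.0725 = 0.00189805
  Coastal: 0.06 × 0.02 × 0.02 = 0.000024
  North: 0.59 × 0.066 × 0.05 = 0.001947
  East: 0.12 × 0.188 × 0.024 = 0.00054144
Sum = 0.00974569.
P(North | evidence) = 0.001947 / 0.00974569 ≈ 0.200.

0.200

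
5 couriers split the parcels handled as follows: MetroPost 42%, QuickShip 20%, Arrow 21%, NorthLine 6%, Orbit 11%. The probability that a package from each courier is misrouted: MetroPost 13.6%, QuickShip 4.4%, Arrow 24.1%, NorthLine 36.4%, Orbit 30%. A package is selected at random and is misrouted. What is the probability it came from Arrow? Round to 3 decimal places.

Compute prior × likelihood for every hypothesis:
  MetroPost: 0.42 × 0.136 = 0.05712
  QuickShip: 0.2 × 0.044 = 0.0088
  Arrow: 0.21 × 0.241 = 0.05061
  NorthLine: 0.06 × 0.364 = 0.02184
  Orbit: 0.11 × 0.3 = 0.033
Normalizing constant = 0.17137.
P(Arrow | evidence) = 0.05061 / 0.17137 ≈ 0.295.

0.295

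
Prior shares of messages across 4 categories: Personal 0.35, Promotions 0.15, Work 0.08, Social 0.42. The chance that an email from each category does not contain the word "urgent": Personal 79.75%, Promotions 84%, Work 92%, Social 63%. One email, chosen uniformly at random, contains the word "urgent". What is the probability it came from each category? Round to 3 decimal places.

Taking complements, P(urgent-flag | each) = Personal 0.2025, Promotions 0.16, Work 0.08, Social 0.37.
By Bayes' rule, posterior ∝ prior × likelihood:
  Personal: 0.35 × 0.2025 = 0.070875
  Promotions: 0.15 × 0.16 = 0.024
  Work: 0.08 × 0.08 = 0.0064
  Social: 0.42 × 0.37 = 0.1554
Normalizing constant = 0.256675.
P(Personal | urgent-flag) = 0.070875/0.256675 ≈ 0.276
P(Promotions | urgent-flag) = 0.024/0.256675 ≈ 0.094
P(Work | urgent-flag) = 0.0064/0.256675 ≈ 0.025
P(Social | urgent-flag) = 0.1554/0.256675 ≈ 0.605
(Check: 0.276+0.094+0.025+0.605 = 1.000.)

Personal 0.276, Promotions 0.094, Work 0.025, Social 0.605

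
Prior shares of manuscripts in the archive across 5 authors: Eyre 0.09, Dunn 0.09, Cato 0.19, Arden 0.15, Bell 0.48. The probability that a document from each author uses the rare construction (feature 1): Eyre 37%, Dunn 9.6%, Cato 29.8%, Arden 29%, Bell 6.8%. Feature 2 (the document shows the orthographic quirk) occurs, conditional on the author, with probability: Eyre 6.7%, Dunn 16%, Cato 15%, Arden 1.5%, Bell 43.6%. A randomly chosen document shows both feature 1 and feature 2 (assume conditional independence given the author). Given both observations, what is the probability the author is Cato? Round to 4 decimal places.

Compute prior × likelihood for every hypothesis:
  Eyre: 0.09 × 0.37 × 0.067 = 0.0022311
  Dunn: 0.09 × 0.096 × 0.16 = 0.0013824
  Cato: 0.19 × 0.298 × 0.15 = 0.008493
  Arden: 0.15 × 0.29 × 0.015 = 0.0006525
  Bell: 0.48 × 0.068 × 0.436 = 0.01423104
Total = 0.02699004.
P(Cato | evidence) = 0.008493 / 0.02699004 ≈ 0.3147.

0.3147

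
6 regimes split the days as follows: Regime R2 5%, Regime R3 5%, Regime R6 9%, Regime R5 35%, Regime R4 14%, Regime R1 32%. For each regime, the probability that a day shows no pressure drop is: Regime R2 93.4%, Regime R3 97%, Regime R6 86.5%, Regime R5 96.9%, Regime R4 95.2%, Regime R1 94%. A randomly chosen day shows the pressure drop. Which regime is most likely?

Regime R1

Taking complements, P(drop | each) = Regime R2 0.066, Regime R3 0.03, Regime R6 0.135, Regime R5 0.031, Regime R4 0.048, Regime R1 0.06.
Prior × likelihood for each hypothesis:
  Regime R2: 0.05 × 0.066 = 0.0033
  Regime R3: 0.05 × 0.03 = 0.0015
  Regime R6: 0.09 × 0.135 = 0.01215
  Regime R5: 0.35 × 0.031 = 0.01085
  Regime R4: 0.14 × 0.048 = 0.00672
  Regime R1: 0.32 × 0.06 = 0.0192
Normalizing constant = 0.05372.
Largest term belongs to Regime R1, so Regime R1 is most probable.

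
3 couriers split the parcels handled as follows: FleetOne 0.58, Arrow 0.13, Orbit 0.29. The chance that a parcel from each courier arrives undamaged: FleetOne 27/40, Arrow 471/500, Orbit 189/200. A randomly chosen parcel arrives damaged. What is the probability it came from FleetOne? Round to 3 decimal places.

Taking complements, P(damaged | each) = FleetOne 0.325, Arrow 0.058, Orbit 0.055.
Compute prior × likelihood for every hypothesis:
  FleetOne: 0.58 × 0.325 = 0.1885
  Arrow: 0.13 × 0.058 = 0.00754
  Orbit: 0.29 × 0.055 = 0.01595
Sum = 0.21199.
P(FleetOne | evidence) = 0.1885 / 0.21199 ≈ 0.889.

0.889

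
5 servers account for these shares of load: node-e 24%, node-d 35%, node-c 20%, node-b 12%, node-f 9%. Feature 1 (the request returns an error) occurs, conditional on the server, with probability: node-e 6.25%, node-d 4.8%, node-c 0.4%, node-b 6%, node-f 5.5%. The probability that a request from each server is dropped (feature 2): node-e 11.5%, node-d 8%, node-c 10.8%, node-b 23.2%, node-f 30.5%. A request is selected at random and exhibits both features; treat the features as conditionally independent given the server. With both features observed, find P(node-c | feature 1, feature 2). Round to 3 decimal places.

By Bayes' rule, posterior ∝ prior × likelihood:
  node-e: 0.24 × 0.0625 × 0.115 = 0.001725
  node-d: 0.35 × 0.048 × 0.08 = 0.001344
  node-c: 0.2 × 0.004 × 0.108 = 0.0000864
  node-b: 0.12 × 0.06 × 0.232 = 0.0016704
  node-f: 0.09 × 0.055 × 0.305 = 0.00150975
Total = 0.00633555.
P(node-c | evidence) = 0.0000864 / 0.00633555 ≈ 0.014.

0.014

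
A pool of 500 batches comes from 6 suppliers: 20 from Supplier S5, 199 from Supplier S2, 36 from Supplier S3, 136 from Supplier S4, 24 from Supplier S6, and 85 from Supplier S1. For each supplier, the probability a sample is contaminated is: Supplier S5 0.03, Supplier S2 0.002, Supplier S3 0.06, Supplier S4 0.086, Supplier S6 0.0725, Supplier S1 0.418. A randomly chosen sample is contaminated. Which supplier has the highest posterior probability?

Unnormalized posteriors (prior × likelihood):
  Supplier S5: 0.04 × 0.03 = 0.0012
  Supplier S2: 0.398 × 0.002 = 0.000796
  Supplier S3: 0.072 × 0.06 = 0.00432
  Supplier S4: 0.272 × 0.086 = 0.023392
  Supplier S6: 0.048 × 0.0725 = 0.00348
  Supplier S1: 0.17 × 0.418 = 0.07106
Total = 0.104248.
Largest term belongs to Supplier S1, so Supplier S1 is most probable.

Supplier S1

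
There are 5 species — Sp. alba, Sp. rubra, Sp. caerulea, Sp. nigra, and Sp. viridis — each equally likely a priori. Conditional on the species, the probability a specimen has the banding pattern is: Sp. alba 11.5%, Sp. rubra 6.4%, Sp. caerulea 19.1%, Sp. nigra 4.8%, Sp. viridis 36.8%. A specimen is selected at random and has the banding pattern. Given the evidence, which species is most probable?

Sp. viridis

With a uniform prior (1/5 each), posterior ∝ likelihood:
  Sp. alba: 0.115
  Sp. rubra: 0.064
  Sp. caerulea: 0.191
  Sp. nigra: 0.048
  Sp. viridis: 0.368
Total = 0.786.
Largest term belongs to Sp. viridis, so Sp. viridis is most probable.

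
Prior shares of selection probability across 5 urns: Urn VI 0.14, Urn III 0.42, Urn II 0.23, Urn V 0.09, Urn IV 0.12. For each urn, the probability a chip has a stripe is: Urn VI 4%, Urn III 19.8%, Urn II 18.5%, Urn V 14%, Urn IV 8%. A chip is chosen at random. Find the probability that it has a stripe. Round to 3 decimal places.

Compute prior × likelihood for every hypothesis:
  Urn VI: 0.14 × 0.04 = 0.0056
  Urn III: 0.42 × 0.198 = 0.08316
  Urn II: 0.23 × 0.185 = 0.04255
  Urn V: 0.09 × 0.14 = 0.0126
  Urn IV: 0.12 × 0.08 = 0.0096
P(striped) = 0.0056 + 0.08316 + 0.04255 + 0.0126 + 0.0096 = 0.15351 → 0.154.

0.154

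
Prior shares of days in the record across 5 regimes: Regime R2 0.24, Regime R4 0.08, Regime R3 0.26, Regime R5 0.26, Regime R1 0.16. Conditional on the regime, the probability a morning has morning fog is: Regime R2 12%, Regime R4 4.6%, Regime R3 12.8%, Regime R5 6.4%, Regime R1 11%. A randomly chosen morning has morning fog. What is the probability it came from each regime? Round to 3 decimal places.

Regime R2 0.288, Regime R4 0.037, Regime R3 0.333, Regime R5 0.166, Regime R1 0.176

Compute prior × likelihood for every hypothesis:
  Regime R2: 0.24 × 0.12 = 0.0288
  Regime R4: 0.08 × 0.046 = 0.00368
  Regime R3: 0.26 × 0.128 = 0.03328
  Regime R5: 0.26 × 0.064 = 0.01664
  Regime R1: 0.16 × 0.11 = 0.0176
Sum = 0.1.
P(Regime R2 | fog) = 0.0288/0.1 ≈ 0.288
P(Regime R4 | fog) = 0.00368/0.1 ≈ 0.037
P(Regime R3 | fog) = 0.03328/0.1 ≈ 0.333
P(Regime R5 | fog) = 0.01664/0.1 ≈ 0.166
P(Regime R1 | fog) = 0.0176/0.1 ≈ 0.176
(Check: 0.288+0.037+0.333+0.166+0.176 = 1.000.)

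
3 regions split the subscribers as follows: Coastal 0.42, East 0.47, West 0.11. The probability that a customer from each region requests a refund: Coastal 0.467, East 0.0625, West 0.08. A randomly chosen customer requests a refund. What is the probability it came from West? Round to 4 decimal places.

Prior × likelihood for each hypothesis:
  Coastal: 0.42 × 0.467 = 0.19614
  East: 0.47 × 0.0625 = 0.029375
  West: 0.11 × 0.08 = 0.0088
Normalizing constant = 0.234315.
P(West | evidence) = 0.0088 / 0.234315 ≈ 0.0376.

0.0376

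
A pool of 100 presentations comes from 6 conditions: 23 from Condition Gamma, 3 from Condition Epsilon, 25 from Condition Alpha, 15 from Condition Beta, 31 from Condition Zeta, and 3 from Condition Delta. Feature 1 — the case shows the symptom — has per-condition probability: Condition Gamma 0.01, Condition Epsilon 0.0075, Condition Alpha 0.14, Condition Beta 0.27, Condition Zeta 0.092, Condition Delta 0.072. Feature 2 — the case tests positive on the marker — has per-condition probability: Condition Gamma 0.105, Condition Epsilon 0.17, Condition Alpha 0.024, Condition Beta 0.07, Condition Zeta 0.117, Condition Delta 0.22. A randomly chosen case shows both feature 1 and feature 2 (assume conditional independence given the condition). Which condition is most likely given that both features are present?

Condition Zeta

Prior × likelihood for each hypothesis:
  Condition Gamma: 0.23 × 0.01 × 0.105 = 0.0002415
  Condition Epsilon: 0.03 × 0.0075 × 0.17 = 0.00003825
  Condition Alpha: 0.25 × 0.14 × 0.024 = 0.00084
  Condition Beta: 0.15 × 0.27 × 0.07 = 0.002835
  Condition Zeta: 0.31 × 0.092 × 0.117 = 0.00333684
  Condition Delta: 0.03 × 0.072 × 0.22 = 0.0004752
Total = 0.00776679.
Largest term belongs to Condition Zeta, so Condition Zeta is most probable.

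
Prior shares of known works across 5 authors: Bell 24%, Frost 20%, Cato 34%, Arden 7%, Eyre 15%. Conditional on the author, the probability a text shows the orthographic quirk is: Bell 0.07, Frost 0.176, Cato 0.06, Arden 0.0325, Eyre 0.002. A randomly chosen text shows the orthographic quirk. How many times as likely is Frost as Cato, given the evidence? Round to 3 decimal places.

Prior × likelihood for each hypothesis:
  Bell: 0.24 × 0.07 = 0.0168
  Frost: 0.2 × 0.176 = 0.0352
  Cato: 0.34 × 0.06 = 0.0204
  Arden: 0.07 × 0.0325 = 0.002275
  Eyre: 0.15 × 0.002 = 0.0003
Normalizing constant = 0.074975.
The ratio is 0.0352 / 0.0204 (the normalizer cancels) = 1.725.

1.725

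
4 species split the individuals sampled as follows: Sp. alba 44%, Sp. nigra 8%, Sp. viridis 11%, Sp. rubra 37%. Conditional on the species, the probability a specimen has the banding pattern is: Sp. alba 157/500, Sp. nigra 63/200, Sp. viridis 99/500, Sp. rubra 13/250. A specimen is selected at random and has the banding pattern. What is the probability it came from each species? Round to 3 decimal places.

Sp. alba 0.676, Sp. nigra 0.123, Sp. viridis 0.107, Sp. rubra 0.094

By Bayes' rule, posterior ∝ prior × likelihood:
  Sp. alba: 0.44 × 0.314 = 0.13816
  Sp. nigra: 0.08 × 0.315 = 0.0252
  Sp. viridis: 0.11 × 0.198 = 0.02178
  Sp. rubra: 0.37 × 0.052 = 0.01924
Total = 0.20438.
P(Sp. alba | banded) = 0.13816/0.20438 ≈ 0.676
P(Sp. nigra | banded) = 0.0252/0.20438 ≈ 0.123
P(Sp. viridis | banded) = 0.02178/0.20438 ≈ 0.107
P(Sp. rubra | banded) = 0.01924/0.20438 ≈ 0.094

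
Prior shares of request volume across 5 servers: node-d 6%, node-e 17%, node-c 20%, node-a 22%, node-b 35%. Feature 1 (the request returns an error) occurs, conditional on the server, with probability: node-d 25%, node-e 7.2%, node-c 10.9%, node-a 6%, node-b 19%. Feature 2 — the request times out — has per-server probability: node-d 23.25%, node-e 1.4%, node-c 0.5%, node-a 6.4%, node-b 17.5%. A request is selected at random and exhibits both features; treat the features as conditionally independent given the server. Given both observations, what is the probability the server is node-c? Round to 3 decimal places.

Compute prior × likelihood for every hypothesis:
  node-d: 0.06 × 0.25 × 0.2325 = 0.0034875
  node-e: 0.17 × 0.072 × 0.014 = 0.00017136
  node-c: 0.2 × 0.109 × 0.005 = 0.000109
  node-a: 0.22 × 0.06 × 0.064 = 0.0008448
  node-b: 0.35 × 0.19 × 0.175 = 0.0116375
Sum = 0.01625016.
P(node-c | evidence) = 0.000109 / 0.01625016 ≈ 0.007.

0.007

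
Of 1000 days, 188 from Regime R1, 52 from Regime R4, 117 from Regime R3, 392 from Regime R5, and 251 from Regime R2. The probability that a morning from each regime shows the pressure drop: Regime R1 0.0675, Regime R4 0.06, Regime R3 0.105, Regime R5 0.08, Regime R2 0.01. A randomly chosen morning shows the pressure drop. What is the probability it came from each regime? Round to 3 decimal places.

Compute prior × likelihood for every hypothesis:
  Regime R1: 0.188 × 0.0675 = 0.01269
  Regime R4: 0.052 × 0.06 = 0.00312
  Regime R3: 0.117 × 0.105 = 0.012285
  Regime R5: 0.392 × 0.08 = 0.03136
  Regime R2: 0.251 × 0.01 = 0.00251
Normalizing constant = 0.061965.
P(Regime R1 | drop) = 0.01269/0.061965 ≈ 0.205
P(Regime R4 | drop) = 0.00312/0.061965 ≈ 0.050
P(Regime R3 | drop) = 0.012285/0.061965 ≈ 0.198
P(Regime R5 | drop) = 0.03136/0.061965 ≈ 0.506
P(Regime R2 | drop) = 0.00251/0.061965 ≈ 0.041

Regime R1 0.205, Regime R4 0.050, Regime R3 0.198, Regime R5 0.506, Regime R2 0.041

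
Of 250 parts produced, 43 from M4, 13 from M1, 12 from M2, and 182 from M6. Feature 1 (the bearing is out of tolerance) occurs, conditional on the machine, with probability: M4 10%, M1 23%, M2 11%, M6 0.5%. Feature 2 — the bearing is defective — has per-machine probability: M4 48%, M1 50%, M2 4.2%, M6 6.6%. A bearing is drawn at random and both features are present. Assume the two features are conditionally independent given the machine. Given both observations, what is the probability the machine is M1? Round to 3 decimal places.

Compute prior × likelihood for every hypothesis:
  M4: 0.172 × 0.1 × 0.48 = 0.008256
  M1: 0.052 × 0.23 × 0.5 = 0.00598
  M2: 0.048 × 0.11 × 0.042 = 0.00022176
  M6: 0.728 × 0.005 × 0.066 = 0.00024024
Total = 0.014698.
P(M1 | evidence) = 0.00598 / 0.014698 ≈ 0.407.

0.407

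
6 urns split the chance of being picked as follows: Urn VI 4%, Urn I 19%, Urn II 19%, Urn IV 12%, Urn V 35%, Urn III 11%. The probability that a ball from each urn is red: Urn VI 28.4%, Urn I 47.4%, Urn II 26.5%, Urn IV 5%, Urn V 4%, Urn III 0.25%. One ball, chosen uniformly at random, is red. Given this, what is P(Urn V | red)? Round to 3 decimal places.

0.081

By Bayes' rule, posterior ∝ prior × likelihood:
  Urn VI: 0.04 × 0.284 = 0.01136
  Urn I: 0.19 × 0.474 = 0.09006
  Urn II: 0.19 × 0.265 = 0.05035
  Urn IV: 0.12 × 0.05 = 0.006
  Urn V: 0.35 × 0.04 = 0.014
  Urn III: 0.11 × 0.0025 = 0.000275
Normalizing constant = 0.172045.
P(Urn V | evidence) = 0.014 / 0.172045 ≈ 0.081.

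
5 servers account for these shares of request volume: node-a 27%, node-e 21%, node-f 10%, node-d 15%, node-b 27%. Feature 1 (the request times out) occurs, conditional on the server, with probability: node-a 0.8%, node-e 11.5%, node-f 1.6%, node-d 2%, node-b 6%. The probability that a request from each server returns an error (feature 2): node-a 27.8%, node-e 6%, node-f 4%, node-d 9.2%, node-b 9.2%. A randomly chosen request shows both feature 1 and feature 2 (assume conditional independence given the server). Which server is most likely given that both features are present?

Compute prior × likelihood for every hypothesis:
  node-a: 0.27 × 0.008 × 0.278 = 0.00060048
  node-e: 0.21 × 0.115 × 0.06 = 0.001449
  node-f: 0.1 × 0.016 × 0.04 = 0.000064
  node-d: 0.15 × 0.02 × 0.092 = 0.000276
  node-b: 0.27 × 0.06 × 0.092 = 0.0014904
Total = 0.00387988.
Largest term belongs to node-b, so node-b is most probable.

node-b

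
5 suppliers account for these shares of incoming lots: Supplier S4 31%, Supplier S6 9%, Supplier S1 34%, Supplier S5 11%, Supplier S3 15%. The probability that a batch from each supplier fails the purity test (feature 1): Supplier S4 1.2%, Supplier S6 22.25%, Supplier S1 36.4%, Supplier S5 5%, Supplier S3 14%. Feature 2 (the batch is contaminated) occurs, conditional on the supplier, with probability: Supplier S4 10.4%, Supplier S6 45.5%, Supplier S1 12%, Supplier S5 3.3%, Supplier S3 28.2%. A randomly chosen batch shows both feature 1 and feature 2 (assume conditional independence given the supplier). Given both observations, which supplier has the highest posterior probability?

Supplier S1

Unnormalized posteriors (prior × likelihood):
  Supplier S4: 0.31 × 0.012 × 0.104 = 0.00038688
  Supplier S6: 0.09 × 0.2225 × 0.455 = 0.009111375
  Supplier S1: 0.34 × 0.364 × 0.12 = 0.0148512
  Supplier S5: 0.11 × 0.05 × 0.033 = 0.0001815
  Supplier S3: 0.15 × 0.14 × 0.282 = 0.005922
Sum = 0.030452955.
Largest term belongs to Supplier S1, so Supplier S1 is most probable.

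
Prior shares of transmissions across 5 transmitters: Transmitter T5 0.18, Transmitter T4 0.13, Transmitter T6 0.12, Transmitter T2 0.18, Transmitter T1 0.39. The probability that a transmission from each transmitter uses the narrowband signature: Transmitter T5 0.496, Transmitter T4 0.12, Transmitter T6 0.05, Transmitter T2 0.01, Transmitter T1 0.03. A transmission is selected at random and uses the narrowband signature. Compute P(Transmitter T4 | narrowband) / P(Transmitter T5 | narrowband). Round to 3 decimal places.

0.175

Unnormalized posteriors (prior × likelihood):
  Transmitter T5: 0.18 × 0.496 = 0.08928
  Transmitter T4: 0.13 × 0.12 = 0.0156
  Transmitter T6: 0.12 × 0.05 = 0.006
  Transmitter T2: 0.18 × 0.01 = 0.0018
  Transmitter T1: 0.39 × 0.03 = 0.0117
Total = 0.12438.
The ratio is 0.0156 / 0.08928 (the normalizer cancels) = 0.175.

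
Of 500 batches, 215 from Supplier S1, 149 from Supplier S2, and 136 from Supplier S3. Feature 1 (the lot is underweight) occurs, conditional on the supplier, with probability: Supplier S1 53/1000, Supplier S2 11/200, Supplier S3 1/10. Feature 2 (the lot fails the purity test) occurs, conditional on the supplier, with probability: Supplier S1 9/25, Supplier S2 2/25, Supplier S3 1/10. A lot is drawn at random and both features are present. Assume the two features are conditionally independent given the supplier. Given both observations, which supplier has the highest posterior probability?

Supplier S1

By Bayes' rule, posterior ∝ prior × likelihood:
  Supplier S1: 0.43 × 0.053 × 0.36 = 0.0082044
  Supplier S2: 0.298 × 0.055 × 0.08 = 0.0013112
  Supplier S3: 0.272 × 0.1 × 0.1 = 0.00272
Normalizing constant = 0.0122356.
Largest term belongs to Supplier S1, so Supplier S1 is most probable.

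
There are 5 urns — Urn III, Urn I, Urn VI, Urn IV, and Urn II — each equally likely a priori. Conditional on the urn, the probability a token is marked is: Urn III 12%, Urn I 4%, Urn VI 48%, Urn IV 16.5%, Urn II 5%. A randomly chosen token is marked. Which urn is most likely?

Urn VI

Since the prior is uniform, the posterior is proportional to the likelihood:
  Urn III: 0.12
  Urn I: 0.04
  Urn VI: 0.48
  Urn IV: 0.165
  Urn II: 0.05
Normalizing constant = 0.855.
Largest term belongs to Urn VI, so Urn VI is most probable.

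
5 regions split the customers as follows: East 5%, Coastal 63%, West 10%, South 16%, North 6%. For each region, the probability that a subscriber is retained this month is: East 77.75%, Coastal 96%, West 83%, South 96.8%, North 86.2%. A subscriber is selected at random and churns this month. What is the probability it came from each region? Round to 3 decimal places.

East 0.167, Coastal 0.378, West 0.255, South 0.077, North 0.124

Taking complements, P(churn | each) = East 0.2225, Coastal 0.04, West 0.17, South 0.032, North 0.138.
By Bayes' rule, posterior ∝ prior × likelihood:
  East: 0.05 × 0.2225 = 0.011125
  Coastal: 0.63 × 0.04 = 0.0252
  West: 0.1 × 0.17 = 0.017
  South: 0.16 × 0.032 = 0.00512
  North: 0.06 × 0.138 = 0.00828
Normalizing constant = 0.066725.
P(East | churn) = 0.011125/0.066725 ≈ 0.167
P(Coastal | churn) = 0.0252/0.066725 ≈ 0.378
P(West | churn) = 0.017/0.066725 ≈ 0.255
P(South | churn) = 0.00512/0.066725 ≈ 0.077
P(North | churn) = 0.00828/0.066725 ≈ 0.124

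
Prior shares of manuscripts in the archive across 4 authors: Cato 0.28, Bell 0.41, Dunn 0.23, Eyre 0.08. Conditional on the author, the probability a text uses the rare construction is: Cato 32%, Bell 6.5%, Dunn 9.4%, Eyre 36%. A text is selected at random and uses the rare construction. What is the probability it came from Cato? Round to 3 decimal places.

Unnormalized posteriors (prior × likelihood):
  Cato: 0.28 × 0.32 = 0.0896
  Bell: 0.41 × 0.065 = 0.02665
  Dunn: 0.23 × 0.094 = 0.02162
  Eyre: 0.08 × 0.36 = 0.0288
Total = 0.16667.
P(Cato | evidence) = 0.0896 / 0.16667 ≈ 0.538.

0.538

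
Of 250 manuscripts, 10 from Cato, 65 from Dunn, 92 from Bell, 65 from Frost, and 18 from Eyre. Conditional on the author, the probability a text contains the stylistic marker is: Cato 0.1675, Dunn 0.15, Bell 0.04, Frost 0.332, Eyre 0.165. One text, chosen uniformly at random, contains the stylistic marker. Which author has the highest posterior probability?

Frost

Compute prior × likelihood for every hypothesis:
  Cato: 0.04 × 0.1675 = 0.0067
  Dunn: 0.26 × 0.15 = 0.039
  Bell: 0.368 × 0.04 = 0.01472
  Frost: 0.26 × 0.332 = 0.08632
  Eyre: 0.072 × 0.165 = 0.01188
Sum = 0.15862.
Largest term belongs to Frost, so Frost is most probable.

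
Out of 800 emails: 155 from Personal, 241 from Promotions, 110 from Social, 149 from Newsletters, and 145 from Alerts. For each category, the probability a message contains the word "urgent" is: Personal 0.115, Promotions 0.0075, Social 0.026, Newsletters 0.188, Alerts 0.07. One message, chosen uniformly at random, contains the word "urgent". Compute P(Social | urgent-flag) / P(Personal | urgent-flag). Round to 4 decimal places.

0.1604

Unnormalized posteriors (prior × likelihood):
  Personal: 0.19375 × 0.115 = 0.02228125
  Promotions: 0.30125 × 0.0075 = 0.002259375
  Social: 0.1375 × 0.026 = 0.003575
  Newsletters: 0.18625 × 0.188 = 0.035015
  Alerts: 0.18125 × 0.07 = 0.0126875
Normalizing constant = 0.075818125.
The ratio is 0.003575 / 0.02228125 (the normalizer cancels) = 0.1604.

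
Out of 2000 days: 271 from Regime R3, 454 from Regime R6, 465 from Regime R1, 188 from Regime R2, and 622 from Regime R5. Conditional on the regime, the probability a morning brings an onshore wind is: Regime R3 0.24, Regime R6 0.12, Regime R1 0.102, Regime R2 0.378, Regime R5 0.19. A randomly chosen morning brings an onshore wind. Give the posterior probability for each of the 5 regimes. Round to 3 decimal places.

Prior × likelihood for each hypothesis:
  Regime R3: 0.1355 × 0.24 = 0.03252
  Regime R6: 0.227 × 0.12 = 0.02724
  Regime R1: 0.2325 × 0.102 = 0.023715
  Regime R2: 0.094 × 0.378 = 0.035532
  Regime R5: 0.311 × 0.19 = 0.05909
Normalizing constant = 0.178097.
P(Regime R3 | onshore) = 0.03252/0.178097 ≈ 0.183
P(Regime R6 | onshore) = 0.02724/0.178097 ≈ 0.153
P(Regime R1 | onshore) = 0.023715/0.178097 ≈ 0.133
P(Regime R2 | onshore) = 0.035532/0.178097 ≈ 0.200
P(Regime R5 | onshore) = 0.05909/0.178097 ≈ 0.332
(Check: 0.183+0.153+0.133+0.200+0.332 = 1.001.)

Regime R3 0.183, Regime R6 0.153, Regime R1 0.133, Regime R2 0.200, Regime R5 0.332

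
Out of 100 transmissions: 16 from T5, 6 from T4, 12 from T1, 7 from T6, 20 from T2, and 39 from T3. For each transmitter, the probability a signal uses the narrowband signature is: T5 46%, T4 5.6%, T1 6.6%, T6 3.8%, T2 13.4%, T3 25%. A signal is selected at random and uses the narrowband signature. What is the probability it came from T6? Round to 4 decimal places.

0.0126

Prior × likelihood for each hypothesis:
  T5: 0.16 × 0.46 = 0.0736
  T4: 0.06 × 0.056 = 0.00336
  T1: 0.12 × 0.066 = 0.00792
  T6: 0.07 × 0.038 = 0.00266
  T2: 0.2 × 0.134 = 0.0268
  T3: 0.39 × 0.25 = 0.0975
Sum = 0.21184.
P(T6 | evidence) = 0.00266 / 0.21184 ≈ 0.0126.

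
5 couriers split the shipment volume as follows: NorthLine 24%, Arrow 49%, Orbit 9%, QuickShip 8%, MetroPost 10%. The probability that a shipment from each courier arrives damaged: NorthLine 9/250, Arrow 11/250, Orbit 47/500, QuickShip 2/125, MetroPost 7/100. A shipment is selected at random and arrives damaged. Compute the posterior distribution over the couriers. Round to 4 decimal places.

NorthLine 0.1841, Arrow 0.4593, Orbit 0.1802, QuickShip 0.0273, MetroPost 0.1491

Unnormalized posteriors (prior × likelihood):
  NorthLine: 0.24 × 0.036 = 0.00864
  Arrow: 0.49 × 0.044 = 0.02156
  Orbit: 0.09 × 0.094 = 0.00846
  QuickShip: 0.08 × 0.016 = 0.00128
  MetroPost: 0.1 × 0.07 = 0.007
Total = 0.04694.
P(NorthLine | damaged) = 0.00864/0.04694 ≈ 0.1841
P(Arrow | damaged) = 0.02156/0.04694 ≈ 0.4593
P(Orbit | damaged) = 0.00846/0.04694 ≈ 0.1802
P(QuickShip | damaged) = 0.00128/0.04694 ≈ 0.0273
P(MetroPost | damaged) = 0.007/0.04694 ≈ 0.1491
(Check: 0.1841+0.4593+0.1802+0.0273+0.1491 = 1.0000.)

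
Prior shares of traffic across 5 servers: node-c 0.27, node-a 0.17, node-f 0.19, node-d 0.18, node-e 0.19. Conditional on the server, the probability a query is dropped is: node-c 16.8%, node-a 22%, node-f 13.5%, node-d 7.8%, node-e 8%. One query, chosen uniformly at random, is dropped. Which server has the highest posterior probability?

Unnormalized posteriors (prior × likelihood):
  node-c: 0.27 × 0.168 = 0.04536
  node-a: 0.17 × 0.22 = 0.0374
  node-f: 0.19 × 0.135 = 0.02565
  node-d: 0.18 × 0.078 = 0.01404
  node-e: 0.19 × 0.08 = 0.0152
Total = 0.13765.
Largest term belongs to node-c, so node-c is most probable.

node-c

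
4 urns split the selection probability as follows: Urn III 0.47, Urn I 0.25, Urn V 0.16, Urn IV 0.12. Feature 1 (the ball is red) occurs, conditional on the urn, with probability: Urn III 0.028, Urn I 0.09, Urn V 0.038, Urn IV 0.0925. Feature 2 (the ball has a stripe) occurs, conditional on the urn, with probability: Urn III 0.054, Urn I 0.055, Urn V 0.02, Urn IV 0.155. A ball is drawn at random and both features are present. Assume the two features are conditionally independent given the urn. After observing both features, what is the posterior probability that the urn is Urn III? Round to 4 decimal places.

0.1875

Unnormalized posteriors (prior × likelihood):
  Urn III: 0.47 × 0.028 × 0.054 = 0.00071064
  Urn I: 0.25 × 0.09 × 0.055 = 0.0012375
  Urn V: 0.16 × 0.038 × 0.02 = 0.0001216
  Urn IV: 0.12 × 0.0925 × 0.155 = 0.0017205
Total = 0.00379024.
P(Urn III | evidence) = 0.00071064 / 0.00379024 ≈ 0.1875.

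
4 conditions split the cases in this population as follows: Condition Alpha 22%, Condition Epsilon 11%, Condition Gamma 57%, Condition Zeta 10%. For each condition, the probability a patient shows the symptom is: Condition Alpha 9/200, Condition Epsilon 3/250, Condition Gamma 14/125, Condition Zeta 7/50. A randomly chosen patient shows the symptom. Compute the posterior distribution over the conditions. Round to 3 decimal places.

Condition Alpha 0.111, Condition Epsilon 0.015, Condition Gamma 0.717, Condition Zeta 0.157

By Bayes' rule, posterior ∝ prior × likelihood:
  Condition Alpha: 0.22 × 0.045 = 0.0099
  Condition Epsilon: 0.11 × 0.012 = 0.00132
  Condition Gamma: 0.57 × 0.112 = 0.06384
  Condition Zeta: 0.1 × 0.14 = 0.014
Sum = 0.08906.
P(Condition Alpha | symptomatic) = 0.0099/0.08906 ≈ 0.111
P(Condition Epsilon | symptomatic) = 0.00132/0.08906 ≈ 0.015
P(Condition Gamma | symptomatic) = 0.06384/0.08906 ≈ 0.717
P(Condition Zeta | symptomatic) = 0.014/0.08906 ≈ 0.157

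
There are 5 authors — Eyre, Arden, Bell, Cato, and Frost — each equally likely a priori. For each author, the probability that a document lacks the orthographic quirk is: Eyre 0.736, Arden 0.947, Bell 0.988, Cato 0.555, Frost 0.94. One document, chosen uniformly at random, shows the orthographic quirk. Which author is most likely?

Taking complements, P(quirk | each) = Eyre 0.264, Arden 0.053, Bell 0.012, Cato 0.445, Frost 0.06.
With a uniform prior (1/5 each), posterior ∝ likelihood:
  Eyre: 0.264
  Arden: 0.053
  Bell: 0.012
  Cato: 0.445
  Frost: 0.06
Sum = 0.834.
Largest term belongs to Cato, so Cato is most probable.

Cato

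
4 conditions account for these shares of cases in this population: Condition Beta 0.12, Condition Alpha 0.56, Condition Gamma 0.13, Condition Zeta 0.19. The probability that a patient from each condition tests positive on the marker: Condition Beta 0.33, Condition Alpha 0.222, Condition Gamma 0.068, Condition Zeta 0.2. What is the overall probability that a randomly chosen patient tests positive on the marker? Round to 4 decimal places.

0.2108

Prior × likelihood for each hypothesis:
  Condition Beta: 0.12 × 0.33 = 0.0396
  Condition Alpha: 0.56 × 0.222 = 0.12432
  Condition Gamma: 0.13 × 0.068 = 0.00884
  Condition Zeta: 0.19 × 0.2 = 0.038
P(marker-positive) = 0.0396 + 0.12432 + 0.00884 + 0.038 = 0.21076 → 0.2108.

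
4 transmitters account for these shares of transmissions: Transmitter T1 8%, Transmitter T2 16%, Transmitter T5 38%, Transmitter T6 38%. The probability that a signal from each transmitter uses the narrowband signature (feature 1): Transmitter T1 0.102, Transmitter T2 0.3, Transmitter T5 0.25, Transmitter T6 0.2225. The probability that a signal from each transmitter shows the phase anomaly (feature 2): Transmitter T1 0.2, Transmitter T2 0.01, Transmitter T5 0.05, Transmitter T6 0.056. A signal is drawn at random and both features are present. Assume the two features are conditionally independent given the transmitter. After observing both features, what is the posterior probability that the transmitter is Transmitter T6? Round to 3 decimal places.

Prior × likelihood for each hypothesis:
  Transmitter T1: 0.08 × 0.102 × 0.2 = 0.001632
  Transmitter T2: 0.16 × 0.3 × 0.01 = 0.00048
  Transmitter T5: 0.38 × 0.25 × 0.05 = 0.00475
  Transmitter T6: 0.38 × 0.2225 × 0.056 = 0.0047348
Normalizing constant = 0.0115968.
P(Transmitter T6 | evidence) = 0.0047348 / 0.0115968 ≈ 0.408.

0.408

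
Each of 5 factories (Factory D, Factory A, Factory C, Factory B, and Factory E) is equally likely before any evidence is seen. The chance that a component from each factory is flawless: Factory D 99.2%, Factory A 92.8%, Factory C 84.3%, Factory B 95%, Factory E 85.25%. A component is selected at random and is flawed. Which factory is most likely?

Taking complements, P(flawed | each) = Factory D 0.008, Factory A 0.072, Factory C 0.157, Factory B 0.05, Factory E 0.1475.
Since the prior is uniform, the posterior is proportional to the likelihood:
  Factory D: 0.008
  Factory A: 0.072
  Factory C: 0.157
  Factory B: 0.05
  Factory E: 0.1475
Normalizing constant = 0.4345.
Largest term belongs to Factory C, so Factory C is most probable.

Factory C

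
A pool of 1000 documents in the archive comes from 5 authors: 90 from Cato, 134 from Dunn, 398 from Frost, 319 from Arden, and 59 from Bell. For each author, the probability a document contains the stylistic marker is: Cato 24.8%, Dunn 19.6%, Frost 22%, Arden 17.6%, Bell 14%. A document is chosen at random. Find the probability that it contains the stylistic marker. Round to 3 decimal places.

0.201

By Bayes' rule, posterior ∝ prior × likelihood:
  Cato: 0.09 × 0.248 = 0.02232
  Dunn: 0.134 × 0.196 = 0.026264
  Frost: 0.398 × 0.22 = 0.08756
  Arden: 0.319 × 0.176 = 0.056144
  Bell: 0.059 × 0.14 = 0.00826
P(marker) = 0.02232 + 0.026264 + 0.08756 + 0.056144 + 0.00826 = 0.200548 → 0.201.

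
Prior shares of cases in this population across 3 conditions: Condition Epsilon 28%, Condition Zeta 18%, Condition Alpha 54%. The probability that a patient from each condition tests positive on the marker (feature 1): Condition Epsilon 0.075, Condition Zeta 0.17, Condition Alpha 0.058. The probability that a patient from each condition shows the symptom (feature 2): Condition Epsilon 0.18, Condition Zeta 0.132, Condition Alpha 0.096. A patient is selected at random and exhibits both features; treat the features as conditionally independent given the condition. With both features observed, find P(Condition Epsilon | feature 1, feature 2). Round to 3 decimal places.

0.349

Compute prior × likelihood for every hypothesis:
  Condition Epsilon: 0.28 × 0.075 × 0.18 = 0.00378
  Condition Zeta: 0.18 × 0.17 × 0.132 = 0.0040392
  Condition Alpha: 0.54 × 0.058 × 0.096 = 0.00300672
Normalizing constant = 0.01082592.
P(Condition Epsilon | evidence) = 0.00378 / 0.01082592 ≈ 0.349.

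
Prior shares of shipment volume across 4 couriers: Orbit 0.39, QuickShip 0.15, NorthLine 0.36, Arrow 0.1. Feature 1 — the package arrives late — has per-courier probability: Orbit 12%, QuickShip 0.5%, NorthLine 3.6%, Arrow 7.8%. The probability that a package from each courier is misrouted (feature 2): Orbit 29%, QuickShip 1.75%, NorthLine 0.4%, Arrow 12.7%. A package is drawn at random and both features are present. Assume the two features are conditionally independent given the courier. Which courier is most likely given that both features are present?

Prior × likelihood for each hypothesis:
  Orbit: 0.39 × 0.12 × 0.29 = 0.013572
  QuickShip: 0.15 × 0.005 × 0.0175 = 0.000013125
  NorthLine: 0.36 × 0.036 × 0.004 = 0.00005184
  Arrow: 0.1 × 0.078 × 0.127 = 0.0009906
Normalizing constant = 0.014627565.
Largest term belongs to Orbit, so Orbit is most probable.

Orbit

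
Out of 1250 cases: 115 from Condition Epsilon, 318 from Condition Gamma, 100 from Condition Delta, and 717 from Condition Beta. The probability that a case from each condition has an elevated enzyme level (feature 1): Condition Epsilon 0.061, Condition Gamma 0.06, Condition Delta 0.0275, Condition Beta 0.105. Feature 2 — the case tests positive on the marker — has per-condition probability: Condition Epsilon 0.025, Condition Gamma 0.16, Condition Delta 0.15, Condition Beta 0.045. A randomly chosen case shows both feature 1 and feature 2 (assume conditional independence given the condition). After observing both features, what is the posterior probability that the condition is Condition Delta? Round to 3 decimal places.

Unnormalized posteriors (prior × likelihood):
  Condition Epsilon: 0.092 × 0.061 × 0.025 = 0.0001403
  Condition Gamma: 0.2544 × 0.06 × 0.16 = 0.00244224
  Condition Delta: 0.08 × 0.0275 × 0.15 = 0.00033
  Condition Beta: 0.5736 × 0.105 × 0.045 = 0.00271026
Total = 0.0056228.
P(Condition Delta | evidence) = 0.00033 / 0.0056228 ≈ 0.059.

0.059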